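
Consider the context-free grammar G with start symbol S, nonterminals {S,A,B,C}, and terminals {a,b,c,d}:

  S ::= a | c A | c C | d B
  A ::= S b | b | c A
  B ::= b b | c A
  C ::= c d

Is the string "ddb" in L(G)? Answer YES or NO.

CNF form of G:
  S -> T1 A | T1 C | T2 B | a
  A -> S T0 | T1 A | b
  B -> T0 T0 | T1 A
  C -> T1 T2
  T0 -> b
  T1 -> c
  T2 -> d

CYK fill:
  T[0,0] 'd' = {T2}  orig:{}
  T[1,1] 'd' = {T2}  orig:{}
  T[2,2] 'b' = {A,T0}  orig:{A}
  T[0,1] 'dd' = ∅
  T[1,2] 'db' = ∅
  T[0,2] 'ddb' = ∅

S ∉ T[0,2] ⇒ NO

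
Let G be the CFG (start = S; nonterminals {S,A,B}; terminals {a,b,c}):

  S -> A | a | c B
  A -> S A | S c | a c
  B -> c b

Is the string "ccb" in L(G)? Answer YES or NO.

Convert to CNF:
  S -> S A | S T0 | T0 B | T1 T0 | a
  A -> S A | S T0 | T1 T0
  B -> T0 T2
  T0 -> c
  T1 -> a
  T2 -> b

Fill CYK table bottom-up:
  T[0,0] 'c' = {T0}  orig:{}
  T[1,1] 'c' = {T0}  orig:{}
  T[2,2] 'b' = {T2}  orig:{}
  T[0,1] 'cc' = ∅
  T[1,2] 'cb' = {B}
  T[0,2] 'ccb' = {S}

S ∈ T[0,2] ⇒ YES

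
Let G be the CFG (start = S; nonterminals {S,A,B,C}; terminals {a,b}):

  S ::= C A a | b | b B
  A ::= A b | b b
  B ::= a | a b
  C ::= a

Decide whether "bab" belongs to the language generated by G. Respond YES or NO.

CNF form of G:
  S -> C X2 | T0 B | b
  A -> A T0 | T0 T0
  B -> T1 T0 | a
  C -> a
  T0 -> b
  T1 -> a
  X2 -> A T1

CYK table (by increasing span):
  cell(0,0) b: {S,T0}  orig:{S}
  cell(1,1) a: {B,C,T1}  orig:{B,C}
  cell(2,2) b: {S,T0}  orig:{S}
  cell(0,1) ba: {S}
  cell(1,2) ab: {B}
  cell(0,2) bab: {S}

S ∈ T[0,2] ⇒ YES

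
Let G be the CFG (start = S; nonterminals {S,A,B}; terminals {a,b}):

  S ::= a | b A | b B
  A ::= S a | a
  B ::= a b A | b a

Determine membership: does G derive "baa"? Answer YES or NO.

CNF form of G:
  S -> T1 A | T1 B | a
  A -> S T0 | a
  B -> T0 X2 | T1 T0
  T0 -> a
  T1 -> b
  X2 -> T1 A

CYK fill:
  cell(0,0) b: {T1}  orig:{}
  cell(1,1) a: {A,S,T0}  orig:{A,S}
  cell(2,2) a: {A,S,T0}  orig:{A,S}
  cell(0,1) ba: {B,S,X2}  orig:{B,S}
  cell(1,2) aa: {A}
  cell(0,2) baa: {A,S,X2}  orig:{A,S}

S ∈ T[0,2] ⇒ YES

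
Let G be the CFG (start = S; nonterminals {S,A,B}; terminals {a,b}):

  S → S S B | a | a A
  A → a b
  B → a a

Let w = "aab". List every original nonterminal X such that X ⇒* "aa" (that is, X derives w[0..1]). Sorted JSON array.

Convert to CNF:
  S -> S X2 | T0 A | a
  A -> T0 T1
  B -> T0 T0
  T0 -> a
  T1 -> b
  X2 -> S B

Fill CYK table bottom-up, restricted to cells inside w[0..1]:
  T[0,0] 'a' = {S,T0}  orig:{S}
  T[1,1] 'a' = {S,T0}  orig:{S}
  T[0,1] 'aa' = {B}

Original NTs in T[0,1] deriving "aa": ["B"]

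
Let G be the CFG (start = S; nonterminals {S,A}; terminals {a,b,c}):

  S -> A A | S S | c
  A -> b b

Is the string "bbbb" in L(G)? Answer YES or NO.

CNF form of G:
  S -> A A | S S | c
  A -> T0 T0
  T0 -> b

CYK fill:
  cell(0,0) b: {T0}  orig:{}
  cell(1,1) b: {T0}  orig:{}
  cell(2,2) b: {T0}  orig:{}
  cell(3,3) b: {T0}  orig:{}
  cell(0,1) bb: {A}
  cell(1,2) bb: {A}
  cell(2,3) bb: {A}
  cell(0,2) bbb: ∅
  cell(1,3) bbb: ∅
  cell(0,3) bbbb: {S}

S ∈ T[0,3] ⇒ YES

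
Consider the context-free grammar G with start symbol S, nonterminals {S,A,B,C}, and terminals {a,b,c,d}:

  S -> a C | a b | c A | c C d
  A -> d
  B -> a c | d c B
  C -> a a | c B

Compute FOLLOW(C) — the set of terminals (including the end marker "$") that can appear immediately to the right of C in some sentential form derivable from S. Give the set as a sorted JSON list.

FIRST iteration:
round 1:
  A via A→d: +{d}
  B via B→a c: +{a}
  B via B→d c B: +{d}
  C via C→a a: +{a}
  C via C→c B: +{c}
  S via S→a C: +{a}
  S via S→c A: +{c}
  S: {a,c}  A: {d}  B: {a,d}  C: {a,c}
round 2: done
  S: {a,c}  A: {d}  B: {a,d}  C: {a,c}

FOLLOW iteration:
seed FOLLOW(S) with $
round 1:
  S→a C: FOLLOW(C) ⊇ FOLLOW(S) ⊇ {$}; new: +{$}
  S→c A: FOLLOW(A) ⊇ FOLLOW(S) ⊇ {$}; new: +{$}
  S→c C d: FOLLOW(C) ⊇ FIRST(d) = {d}; new: +{d}
  FOLLOW[S]={$}  FOLLOW[A]={$}  FOLLOW[B]={}  FOLLOW[C]={$,d}
round 2:
  C→c B: FOLLOW(B) ⊇ FOLLOW(C) ⊇ {$,d}; new: +{$,d}
  FOLLOW[S]={$}  FOLLOW[A]={$}  FOLLOW[B]={$,d}  FOLLOW[C]={$,d}
round 3: done
  FOLLOW[S]={$}  FOLLOW[A]={$}  FOLLOW[B]={$,d}  FOLLOW[C]={$,d}

FOLLOW(C) = ["$", "d"]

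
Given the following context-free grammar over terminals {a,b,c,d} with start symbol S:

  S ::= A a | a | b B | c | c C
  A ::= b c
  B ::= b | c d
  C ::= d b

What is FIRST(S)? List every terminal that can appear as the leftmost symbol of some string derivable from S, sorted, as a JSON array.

FIRST iteration:
iter 1:
  A via A→b c: +{b}
  B via B→b: +{b}
  B via B→c d: +{c}
  C via C→d b: +{d}
  S via S→A a: +{b}
  S via S→a: +{a}
  S via S→c: +{c}
  S: {a,b,c}  A: {b}  B: {b,c}  C: {d}
iter 2: — fixpoint
  S: {a,b,c}  A: {b}  B: {b,c}  C: {d}

FIRST(S) = ["a", "b", "c"]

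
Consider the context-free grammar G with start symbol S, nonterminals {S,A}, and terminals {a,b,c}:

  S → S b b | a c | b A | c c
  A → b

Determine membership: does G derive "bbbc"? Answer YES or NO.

CNF form of G:
  S -> S X3 | T0 A | T1 T2 | T2 T2
  A -> b
  T0 -> b
  T1 -> a
  T2 -> c
  X3 -> T0 T0

CYK fill:
  cell(0,0) b: {A,T0}  orig:{A}
  cell(1,1) b: {A,T0}  orig:{A}
  cell(2,2) b: {A,T0}  orig:{A}
  cell(3,3) c: {T2}  orig:{}
  cell(0,1) bb: {S,X3}  orig:{S}
  cell(1,2) bb: {S,X3}  orig:{S}
  cell(2,3) bc: ∅
  cell(0,2) bbb: ∅
  cell(1,3) bbc: ∅
  cell(0,3) bbbc: ∅

S ∉ T[0,3] ⇒ NO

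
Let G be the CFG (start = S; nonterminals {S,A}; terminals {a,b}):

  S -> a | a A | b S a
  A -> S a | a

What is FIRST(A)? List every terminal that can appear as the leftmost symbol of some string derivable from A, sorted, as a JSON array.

FIRST iteration:
round 1:
  A via A→a: +{a}
  S via S→a: +{a}
  S via S→b S a: +{b}
  S: {a,b}  A: {a}
round 2:
  A via A→S a: +{b}
  S: {a,b}  A: {a,b}
round 3: (stable)
  S: {a,b}  A: {a,b}

FIRST(A) = ["a", "b"]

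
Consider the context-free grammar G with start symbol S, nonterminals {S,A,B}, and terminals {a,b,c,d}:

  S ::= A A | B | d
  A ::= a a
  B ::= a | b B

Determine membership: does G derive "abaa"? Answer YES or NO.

Convert to CNF:
  S -> A A | T1 B | a | d
  A -> T0 T0
  B -> T1 B | a
  T0 -> a
  T1 -> b

CYK table (by increasing span):
  [0..0]={B,S,T0}  "a"  orig:{B,S}
  [1..1]={T1}  "b"  orig:{}
  [2..2]={B,S,T0}  "a"  orig:{B,S}
  [3..3]={B,S,T0}  "a"  orig:{B,S}
  [0..1]=∅  "ab"
  [1..2]={B,S}  "ba"
  [2..3]={A}  "aa"
  [0..2]=∅  "aba"
  [1..3]=∅  "baa"
  [0..3]=∅  "abaa"

S ∉ T[0,3] ⇒ NO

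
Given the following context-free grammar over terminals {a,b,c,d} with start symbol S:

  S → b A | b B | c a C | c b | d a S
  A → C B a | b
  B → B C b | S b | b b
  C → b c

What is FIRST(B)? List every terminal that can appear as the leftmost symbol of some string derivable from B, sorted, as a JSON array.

FIRST sets, iterate to fixpoint:
iter 1:
  A via A→b: +{b}
  B via B→b b: +{b}
  C via C→b c: +{b}
  S via S→b A: +{b}
  S via S→c a C: +{c}
  S via S→d a S: +{d}
  FIRST[S]={b,c,d}  FIRST[A]={b}  FIRST[B]={b}  FIRST[C]={b}
iter 2:
  B via B→S b: +{c,d}
  FIRST[S]={b,c,d}  FIRST[A]={b}  FIRST[B]={b,c,d}  FIRST[C]={b}
iter 3: — fixpoint
  FIRST[S]={b,c,d}  FIRST[A]={b}  FIRST[B]={b,c,d}  FIRST[C]={b}

FIRST(B) = ["b", "c", "d"]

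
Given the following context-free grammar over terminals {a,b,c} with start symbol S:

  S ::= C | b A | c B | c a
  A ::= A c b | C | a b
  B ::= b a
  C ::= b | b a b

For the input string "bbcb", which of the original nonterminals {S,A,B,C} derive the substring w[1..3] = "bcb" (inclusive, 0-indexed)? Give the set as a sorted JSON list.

Convert to CNF:
  S -> T0 B | T0 T2 | T1 A | T1 X6 | b
  A -> A X3 | T1 X4 | T2 T1 | b
  B -> T1 T2
  C -> T1 X5 | b
  T0 -> c
  T1 -> b
  T2 -> a
  X3 -> T0 T1
  X4 -> T2 T1
  X5 -> T2 T1
  X6 -> T2 T1

CYK fill, restricted to cells inside w[1..3]:
  T[1,1] 'b' = {A,C,S,T1}  orig:{A,C,S}
  T[2,2] 'c' = {T0}  orig:{}
  T[3,3] 'b' = {A,C,S,T1}  orig:{A,C,S}
  T[1,2] 'bc' = ∅
  T[2,3] 'cb' = {X3}  orig:{}
  T[1,3] 'bcb' = {A}

Original NTs in T[1,3] deriving "bcb": ["A"]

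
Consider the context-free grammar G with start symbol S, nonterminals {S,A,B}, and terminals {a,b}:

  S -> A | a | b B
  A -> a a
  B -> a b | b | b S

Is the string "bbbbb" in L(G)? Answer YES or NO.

Convert to CNF:
  S -> T0 T0 | T1 B | a
  A -> T0 T0
  B -> T0 T1 | T1 S | b
  T0 -> a
  T1 -> b

CYK fill:
  [0..0]={B,T1}  "b"  orig:{B}
  [1..1]={B,T1}  "b"  orig:{B}
  [2..2]={B,T1}  "b"  orig:{B}
  [3..3]={B,T1}  "b"  orig:{B}
  [4..4]={B,T1}  "b"  orig:{B}
  [0..1]={S}  "bb"
  [1..2]={S}  "bb"
  [2..3]={S}  "bb"
  [3..4]={S}  "bb"
  [0..2]={B}  "bbb"
  [1..3]={B}  "bbb"
  [2..4]={B}  "bbb"
  [0..3]={S}  "bbbb"
  [1..4]={S}  "bbbb"
  [0..4]={B}  "bbbbb"

S ∉ T[0,4] ⇒ NO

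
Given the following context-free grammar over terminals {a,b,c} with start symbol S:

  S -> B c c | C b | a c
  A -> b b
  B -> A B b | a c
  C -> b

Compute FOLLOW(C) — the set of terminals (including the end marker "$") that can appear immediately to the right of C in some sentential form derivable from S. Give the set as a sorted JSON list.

FIRST sets, iterate to fixpoint:
pass 1:
  A via A→b b: +{b}
  B via B→A B b: +{b}
  B via B→a c: +{a}
  C via C→b: +{b}
  S via S→B c c: +{a,b}
  FIRST(S)={a,b}  FIRST(A)={b}  FIRST(B)={a,b}  FIRST(C)={b}
pass 2: (stable)
  FIRST(S)={a,b}  FIRST(A)={b}  FIRST(B)={a,b}  FIRST(C)={b}

FOLLOW sets:
initialize: $ ∈ FOLLOW(S)
round 1:
  B→A B b: FOLLOW(A) ⊇ FIRST(B) = {a,b}; new: +{a,b}
  B→A B b: FOLLOW(B) ⊇ FIRST(b) = {b}; new: +{b}
  S→B c c: FOLLOW(B) ⊇ FIRST(c) = {c}; new: +{c}
  S→C b: FOLLOW(C) ⊇ FIRST(b) = {b}; new: +{b}
  FOLLOW[S]={$}  FOLLOW[A]={a,b}  FOLLOW[B]={b,c}  FOLLOW[C]={b}
round 2: (stable)
  FOLLOW[S]={$}  FOLLOW[A]={a,b}  FOLLOW[B]={b,c}  FOLLOW[C]={b}

FOLLOW(C) = ["b"]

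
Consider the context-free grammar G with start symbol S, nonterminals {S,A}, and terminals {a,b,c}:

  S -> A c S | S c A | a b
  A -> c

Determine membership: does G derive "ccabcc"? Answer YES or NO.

Convert to CNF:
  S -> A X3 | S X4 | T1 T2
  A -> c
  T0 -> c
  T1 -> a
  T2 -> b
  X3 -> T0 S
  X4 -> T0 A

CYK fill:
  [0..0]={A,T0}  "c"  orig:{A}
  [1..1]={A,T0}  "c"  orig:{A}
  [2..2]={T1}  "a"  orig:{}
  [3..3]={T2}  "b"  orig:{}
  [4..4]={A,T0}  "c"  orig:{A}
  [5..5]={A,T0}  "c"  orig:{A}
  [0..1]={X4}  "cc"  orig:{}
  [1..2]=∅  "ca"
  [2..3]={S}  "ab"
  [3..4]=∅  "bc"
  [4..5]={X4}  "cc"  orig:{}
  [0..2]=∅  "cca"
  [1..3]={X3}  "cab"  orig:{}
  [2..4]=∅  "abc"
  [3..5]=∅  "bcc"
  [0..3]={S}  "ccab"
  [1..4]=∅  "cabc"
  [2..5]={S}  "abcc"
  [0..4]=∅  "ccabc"
  [1..5]={X3}  "cabcc"  orig:{}
  [0..5]={S}  "ccabcc"

S ∈ T[0,5] ⇒ YES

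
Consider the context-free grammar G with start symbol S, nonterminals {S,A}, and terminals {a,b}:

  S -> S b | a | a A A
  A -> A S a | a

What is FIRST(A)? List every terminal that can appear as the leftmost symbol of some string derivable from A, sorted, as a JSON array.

FIRST sets, iterate to fixpoint:
pass 1:
  A via A→a: +{a}
  S via S→a: +{a}
  S: {a}  A: {a}
pass 2: (no change)
  S: {a}  A: {a}

FIRST(A) = ["a"]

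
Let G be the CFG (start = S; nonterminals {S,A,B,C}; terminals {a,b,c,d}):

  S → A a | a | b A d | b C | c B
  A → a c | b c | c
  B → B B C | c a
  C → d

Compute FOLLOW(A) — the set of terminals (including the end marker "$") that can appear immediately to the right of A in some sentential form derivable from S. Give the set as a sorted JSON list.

FIRST sets, iterate to fixpoint:
[1]
  A via A→a c: +{a}
  A via A→b c: +{b}
  A via A→c: +{c}
  B via B→c a: +{c}
  C via C→d: +{d}
  S via S→A a: +{a,b,c}
  FIRST[S]={a,b,c}  FIRST[A]={a,b,c}  FIRST[B]={c}  FIRST[C]={d}
[2] — fixpoint
  FIRST[S]={a,b,c}  FIRST[A]={a,b,c}  FIRST[B]={c}  FIRST[C]={d}

FOLLOW sets:
initialize: $ ∈ FOLLOW(S)
pass 1:
  B→B B C: FOLLOW(B) ⊇ FIRST(B) = {c}; new: +{c}
  B→B B C: FOLLOW(B) ⊇ FIRST(C) = {d}; new: +{d}
  B→B B C: FOLLOW(C) ⊇ FOLLOW(B) ⊇ {c,d}; new: +{c,d}
  S→A a: FOLLOW(A) ⊇ FIRST(a) = {a}; new: +{a}
  S→b A d: FOLLOW(A) ⊇ FIRST(d) = {d}; new: +{d}
  S→b C: FOLLOW(C) ⊇ FOLLOW(S) ⊇ {$}; new: +{$}
  S→c B: FOLLOW(B) ⊇ FOLLOW(S) ⊇ {$}; new: +{$}
  FOLLOW[S]={$}  FOLLOW[A]={a,d}  FOLLOW[B]={$,c,d}  FOLLOW[C]={$,c,d}
pass 2: (stable)
  FOLLOW[S]={$}  FOLLOW[A]={a,d}  FOLLOW[B]={$,c,d}  FOLLOW[C]={$,c,d}

FOLLOW(A) = ["a", "d"]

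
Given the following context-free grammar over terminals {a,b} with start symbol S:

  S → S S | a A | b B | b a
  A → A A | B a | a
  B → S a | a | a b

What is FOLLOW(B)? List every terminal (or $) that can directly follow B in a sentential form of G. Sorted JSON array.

FIRST iteration:
pass 1:
  A via A→a: +{a}
  B via B→a: +{a}
  S via S→a A: +{a}
  S via S→b B: +{b}
  FIRST[S]={a,b}  FIRST[A]={a}  FIRST[B]={a}
pass 2:
  B via B→S a: +{b}
  FIRST[S]={a,b}  FIRST[A]={a}  FIRST[B]={a,b}
pass 3:
  A via A→B a: +{b}
  FIRST[S]={a,b}  FIRST[A]={a,b}  FIRST[B]={a,b}
pass 4: (stable)
  FIRST[S]={a,b}  FIRST[A]={a,b}  FIRST[B]={a,b}

Compute FOLLOW by fixpoint:
FOLLOW(S) := {$}
pass 1:
  A→A A: FOLLOW(A) ⊇ FIRST(A) = {a,b}; new: +{a,b}
  A→B a: FOLLOW(B) ⊇ FIRST(a) = {a}; new: +{a}
  B→S a: FOLLOW(S) ⊇ FIRST(a) = {a}; new: +{a}
  S→S S: FOLLOW(S) ⊇ FIRST(S) = {a,b}; new: +{b}
  S→a A: FOLLOW(A) ⊇ FOLLOW(S) ⊇ {$,a,b}; new: +{$}
  S→b B: FOLLOW(B) ⊇ FOLLOW(S) ⊇ {$,a,b}; new: +{$,b}
  FOLLOW(S)={$,a,b}  FOLLOW(A)={$,a,b}  FOLLOW(B)={$,a,b}
pass 2: (no change)
  FOLLOW(S)={$,a,b}  FOLLOW(A)={$,a,b}  FOLLOW(B)={$,a,b}

FOLLOW(B) = ["$", "a", "b"]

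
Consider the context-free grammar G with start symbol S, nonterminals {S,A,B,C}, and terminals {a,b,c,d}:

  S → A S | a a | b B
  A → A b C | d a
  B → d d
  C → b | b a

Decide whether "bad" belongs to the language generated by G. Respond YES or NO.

Convert to CNF:
  S -> A S | T0 B | T2 T2
  A -> A X3 | T1 T2
  B -> T1 T1
  C -> T0 T2 | b
  T0 -> b
  T1 -> d
  T2 -> a
  X3 -> T0 C

Fill CYK table bottom-up:
  [0..0]={C,T0}  "b"  orig:{C}
  [1..1]={T2}  "a"  orig:{}
  [2..2]={T1}  "d"  orig:{}
  [0..1]={C}  "ba"
  [1..2]=∅  "ad"
  [0..2]=∅  "bad"

S ∉ T[0,2] ⇒ NO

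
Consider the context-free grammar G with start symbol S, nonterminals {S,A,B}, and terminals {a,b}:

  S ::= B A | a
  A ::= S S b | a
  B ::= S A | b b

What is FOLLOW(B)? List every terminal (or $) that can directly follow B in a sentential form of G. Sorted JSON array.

FIRST sets, iterate to fixpoint:
[1]
  A via A→a: +{a}
  B via B→b b: +{b}
  S via S→B A: +{b}
  S via S→a: +{a}
  FIRST(S)={a,b}  FIRST(A)={a}  FIRST(B)={b}
[2]
  A via A→S S b: +{b}
  B via B→S A: +{a}
  FIRST(S)={a,b}  FIRST(A)={a,b}  FIRST(B)={a,b}
[3] — fixpoint
  FIRST(S)={a,b}  FIRST(A)={a,b}  FIRST(B)={a,b}

FOLLOW sets:
FOLLOW(S) := {$}
[1]
  A→S S b: FOLLOW(S) ⊇ FIRST(S) = {a,b}; new: +{a,b}
  S→B A: FOLLOW(B) ⊇ FIRST(A) = {a,b}; new: +{a,b}
  S→B A: FOLLOW(A) ⊇ FOLLOW(S) ⊇ {$,a,b}; new: +{$,a,b}
  FOLLOW[S]={$,a,b}  FOLLOW[A]={$,a,b}  FOLLOW[B]={a,b}
[2] (no change)
  FOLLOW[S]={$,a,b}  FOLLOW[A]={$,a,b}  FOLLOW[B]={a,b}

FOLLOW(B) = ["a", "b"]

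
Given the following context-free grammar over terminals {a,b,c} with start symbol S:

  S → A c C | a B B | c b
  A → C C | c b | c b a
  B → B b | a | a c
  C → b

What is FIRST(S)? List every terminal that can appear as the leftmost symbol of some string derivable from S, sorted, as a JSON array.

Compute FIRST by fixpoint:
pass 1:
  A via A→c b: +{c}
  B via B→a: +{a}
  C via C→b: +{b}
  S via S→A c C: +{c}
  S via S→a B B: +{a}
  S: {a,c}  A: {c}  B: {a}  C: {b}
pass 2:
  A via A→C C: +{b}
  S via S→A c C: +{b}
  S: {a,b,c}  A: {b,c}  B: {a}  C: {b}
pass 3: (stable)
  S: {a,b,c}  A: {b,c}  B: {a}  C: {b}

FIRST(S) = ["a", "b", "c"]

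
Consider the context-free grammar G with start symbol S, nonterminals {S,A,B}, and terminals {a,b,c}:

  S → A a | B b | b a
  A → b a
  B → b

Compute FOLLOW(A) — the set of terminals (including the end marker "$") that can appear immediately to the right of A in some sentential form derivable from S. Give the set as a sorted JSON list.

Compute FIRST by fixpoint:
pass 1:
  A via A→b a: +{b}
  B via B→b: +{b}
  S via S→A a: +{b}
  S: {b}  A: {b}  B: {b}
pass 2: — fixpoint
  S: {b}  A: {b}  B: {b}

Compute FOLLOW by fixpoint:
initialize: $ ∈ FOLLOW(S)
round 1:
  S→A a: FOLLOW(A) ⊇ FIRST(a) = {a}; new: +{a}
  S→B b: FOLLOW(B) ⊇ FIRST(b) = {b}; new: +{b}
  S: {$}  A: {a}  B: {b}
round 2: done
  S: {$}  A: {a}  B: {b}

FOLLOW(A) = ["a"]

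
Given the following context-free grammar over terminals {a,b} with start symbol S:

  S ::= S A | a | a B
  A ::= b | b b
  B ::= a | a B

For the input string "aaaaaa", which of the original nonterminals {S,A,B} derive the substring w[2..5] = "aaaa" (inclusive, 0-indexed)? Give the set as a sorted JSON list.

CNF form of G:
  S -> S A | T1 B | a
  A -> T0 T0 | b
  B -> T1 B | a
  T0 -> b
  T1 -> a

CYK fill — only the sub-triangle for w[2..5]:
  T[2,2] 'a' = {B,S,T1}  orig:{B,S}
  T[3,3] 'a' = {B,S,T1}  orig:{B,S}
  T[4,4] 'a' = {B,S,T1}  orig:{B,S}
  T[5,5] 'a' = {B,S,T1}  orig:{B,S}
  T[2,3] 'aa' = {B,S}
  T[3,4] 'aa' = {B,S}
  T[4,5] 'aa' = {B,S}
  T[2,4] 'aaa' = {B,S}
  T[3,5] 'aaa' = {B,S}
  T[2,5] 'aaaa' = {B,S}

Original NTs in T[2,5] deriving "aaaa": ["B", "S"]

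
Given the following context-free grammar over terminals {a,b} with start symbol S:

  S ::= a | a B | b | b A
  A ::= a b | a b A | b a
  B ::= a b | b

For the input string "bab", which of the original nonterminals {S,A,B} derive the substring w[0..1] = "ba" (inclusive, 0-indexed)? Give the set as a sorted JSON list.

Convert to CNF:
  S -> T0 B | T1 A | a | b
  A -> T0 T1 | T0 X2 | T1 T0
  B -> T0 T1 | b
  T0 -> a
  T1 -> b
  X2 -> T1 A

Fill CYK table bottom-up — only the sub-triangle for w[0..1]:
  cell(0,0) b: {B,S,T1}  orig:{B,S}
  cell(1,1) a: {S,T0}  orig:{S}
  cell(0,1) ba: {A}

Original NTs in T[0,1] deriving "ba": ["A"]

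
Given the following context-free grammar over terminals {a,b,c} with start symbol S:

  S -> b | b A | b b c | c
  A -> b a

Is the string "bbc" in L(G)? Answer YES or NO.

CNF form of G:
  S -> T0 A | T0 X3 | b | c
  A -> T0 T1
  T0 -> b
  T1 -> a
  T2 -> c
  X3 -> T0 T2

CYK fill:
  cell(0,0) b: {S,T0}  orig:{S}
  cell(1,1) b: {S,T0}  orig:{S}
  cell(2,2) c: {S,T2}  orig:{S}
  cell(0,1) bb: ∅
  cell(1,2) bc: {X3}  orig:{}
  cell(0,2) bbc: {S}

S ∈ T[0,2] ⇒ YES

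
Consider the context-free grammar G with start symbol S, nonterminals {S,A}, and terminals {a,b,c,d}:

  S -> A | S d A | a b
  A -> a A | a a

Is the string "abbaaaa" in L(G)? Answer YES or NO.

Convert to CNF:
  S -> S X3 | T0 A | T0 T0 | T0 T2
  A -> T0 A | T0 T0
  T0 -> a
  T1 -> d
  T2 -> b
  X3 -> T1 A

Fill CYK table bottom-up:
  T[0,0] 'a' = {T0}  orig:{}
  T[1,1] 'b' = {T2}  orig:{}
  T[2,2] 'b' = {T2}  orig:{}
  T[3,3] 'a' = {T0}  orig:{}
  T[4,4] 'a' = {T0}  orig:{}
  T[5,5] 'a' = {T0}  orig:{}
  T[6,6] 'a' = {T0}  orig:{}
  T[0,1] 'ab' = {S}
  T[1,2] 'bb' = ∅
  T[2,3] 'ba' = ∅
  T[3,4] 'aa' = {A,S}
  T[4,5] 'aa' = {A,S}
  T[5,6] 'aa' = {A,S}
  T[0,2] 'abb' = ∅
  T[1,3] 'bba' = ∅
  T[2,4] 'baa' = ∅
  T[3,5] 'aaa' = {A,S}
  T[4,6] 'aaa' = {A,S}
  T[0,3] 'abba' = ∅
  T[1,4] 'bbaa' = ∅
  T[2,5] 'baaa' = ∅
  T[3,6] 'aaaa' = {A,S}
  T[0,4] 'abbaa' = ∅
  T[1,5] 'bbaaa' = ∅
  T[2,6] 'baaaa' = ∅
  T[0,5] 'abbaaa' = ∅
  T[1,6] 'bbaaaa' = ∅
  T[0,6] 'abbaaaa' = ∅

S ∉ T[0,6] ⇒ NO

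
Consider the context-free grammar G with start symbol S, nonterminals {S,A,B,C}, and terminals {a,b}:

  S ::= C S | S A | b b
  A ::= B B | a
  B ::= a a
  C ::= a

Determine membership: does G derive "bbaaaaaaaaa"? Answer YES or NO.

Convert to CNF:
  S -> C S | S A | T1 T1
  A -> B B | a
  B -> T0 T0
  C -> a
  T0 -> a
  T1 -> b

CYK table (by increasing span):
  T[0,0] 'b' = {T1}  orig:{}
  T[1,1] 'b' = {T1}  orig:{}
  T[2,2] 'a' = {A,C,T0}  orig:{A,C}
  T[3,3] 'a' = {A,C,T0}  orig:{A,C}
  T[4,4] 'a' = {A,C,T0}  orig:{A,C}
  T[5,5] 'a' = {A,C,T0}  orig:{A,C}
  T[6,6] 'a' = {A,C,T0}  orig:{A,C}
  T[7,7] 'a' = {A,C,T0}  orig:{A,C}
  T[8,8] 'a' = {A,C,T0}  orig:{A,C}
  T[9,9] 'a' = {A,C,T0}  orig:{A,C}
  T[10,10] 'a' = {A,C,T0}  orig:{A,C}
  T[0,1] 'bb' = {S}
  T[1,2] 'ba' = ∅
  T[2,3] 'aa' = {B}
  T[3,4] 'aa' = {B}
  T[4,5] 'aa' = {B}
  T[5,6] 'aa' = {B}
  T[6,7] 'aa' = {B}
  T[7,8] 'aa' = {B}
  T[8,9] 'aa' = {B}
  T[9,10] 'aa' = {B}
  T[0,2] 'bba' = {S}
  T[1,3] 'baa' = ∅
  T[2,4] 'aaa' = ∅
  T[3,5] 'aaa' = ∅
  T[4,6] 'aaa' = ∅
  T[5,7] 'aaa' = ∅
  T[6,8] 'aaa' = ∅
  T[7,9] 'aaa' = ∅
  T[8,10] 'aaa' = ∅
  T[0,3] 'bbaa' = {S}
  T[1,4] 'baaa' = ∅
  T[2,5] 'aaaa' = {A}
  T[3,6] 'aaaa' = {A}
  T[4,7] 'aaaa' = {A}
  T[5,8] 'aaaa' = {A}
  T[6,9] 'aaaa' = {A}
  T[7,10] 'aaaa' = {A}
  T[0,4] 'bbaaa' = {S}
  T[1,5] 'baaaa' = ∅
  T[2,6] 'aaaaa' = ∅
  T[3,7] 'aaaaa' = ∅
  T[4,8] 'aaaaa' = ∅
  T[5,9] 'aaaaa' = ∅
  T[6,10] 'aaaaa' = ∅
  T[0,5] 'bbaaaa' = {S}
  T[1,6] 'baaaaa' = ∅
  T[2,7] 'aaaaaa' = ∅
  T[3,8] 'aaaaaa' = ∅
  T[4,9] 'aaaaaa' = ∅
  T[5,10] 'aaaaaa' = ∅
  T[0,6] 'bbaaaaa' = {S}
  T[1,7] 'baaaaaa' = ∅
  T[2,8] 'aaaaaaa' = ∅
  T[3,9] 'aaaaaaa' = ∅
  T[4,10] 'aaaaaaa' = ∅
  T[0,7] 'bbaaaaaa' = {S}
  T[1,8] 'baaaaaaa' = ∅
  T[2,9] 'aaaaaaaa' = ∅
  T[3,10] 'aaaaaaaa' = ∅
  T[0,8] 'bbaaaaaaa' = {S}
  T[1,9] 'baaaaaaaa' = ∅
  T[2,10] 'aaaaaaaaa' = ∅
  T[0,9] 'bbaaaaaaaa' = {S}
  T[1,10] 'baaaaaaaaa' = ∅
  T[0,10] 'bbaaaaaaaaa' = {S}

S ∈ T[0,10] ⇒ YES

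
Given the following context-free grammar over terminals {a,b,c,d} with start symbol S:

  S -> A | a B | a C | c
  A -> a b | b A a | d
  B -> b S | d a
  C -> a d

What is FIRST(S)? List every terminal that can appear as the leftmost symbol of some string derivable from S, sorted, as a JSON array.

FIRST sets, iterate to fixpoint:
pass 1:
  A via A→a b: +{a}
  A via A→b A a: +{b}
  A via A→d: +{d}
  B via B→b S: +{b}
  B via B→d a: +{d}
  C via C→a d: +{a}
  S via S→A: +{a,b,d}
  S via S→c: +{c}
  FIRST(S)={a,b,c,d}  FIRST(A)={a,b,d}  FIRST(B)={b,d}  FIRST(C)={a}
pass 2: done
  FIRST(S)={a,b,c,d}  FIRST(A)={a,b,d}  FIRST(B)={b,d}  FIRST(C)={a}

FIRST(S) = ["a", "b", "c", "d"]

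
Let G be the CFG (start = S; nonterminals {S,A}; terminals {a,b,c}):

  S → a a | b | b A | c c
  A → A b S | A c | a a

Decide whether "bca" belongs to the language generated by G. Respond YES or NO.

Convert to CNF:
  S -> T0 A | T1 T1 | T2 T2 | b
  A -> A T1 | A X3 | T2 T2
  T0 -> b
  T1 -> c
  T2 -> a
  X3 -> T0 S

CYK table (by increasing span):
  cell(0,0) b: {S,T0}  orig:{S}
  cell(1,1) c: {T1}  orig:{}
  cell(2,2) a: {T2}  orig:{}
  cell(0,1) bc: ∅
  cell(1,2) ca: ∅
  cell(0,2) bca: ∅

S ∉ T[0,2] ⇒ NO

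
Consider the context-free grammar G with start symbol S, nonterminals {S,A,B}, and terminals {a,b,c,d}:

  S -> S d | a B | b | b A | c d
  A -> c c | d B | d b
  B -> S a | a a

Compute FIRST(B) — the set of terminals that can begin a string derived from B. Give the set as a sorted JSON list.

FIRST sets, iterate to fixpoint:
pass 1:
  A via A→c c: +{c}
  A via A→d B: +{d}
  B via B→a a: +{a}
  S via S→a B: +{a}
  S via S→b: +{b}
  S via S→c d: +{c}
  FIRST[S]={a,b,c}  FIRST[A]={c,d}  FIRST[B]={a}
pass 2:
  B via B→S a: +{b,c}
  FIRST[S]={a,b,c}  FIRST[A]={c,d}  FIRST[B]={a,b,c}
pass 3: — fixpoint
  FIRST[S]={a,b,c}  FIRST[A]={c,d}  FIRST[B]={a,b,c}

FIRST(B) = ["a", "b", "c"]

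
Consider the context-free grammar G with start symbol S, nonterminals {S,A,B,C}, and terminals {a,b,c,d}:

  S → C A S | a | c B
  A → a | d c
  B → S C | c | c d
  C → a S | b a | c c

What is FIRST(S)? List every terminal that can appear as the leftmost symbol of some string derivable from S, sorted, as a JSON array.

FIRST sets, iterate to fixpoint:
[1]
  A via A→a: +{a}
  A via A→d c: +{d}
  B via B→c: +{c}
  C via C→a S: +{a}
  C via C→b a: +{b}
  C via C→c c: +{c}
  S via S→C A S: +{a,b,c}
  FIRST[S]={a,b,c}  FIRST[A]={a,d}  FIRST[B]={c}  FIRST[C]={a,b,c}
[2]
  B via B→S C: +{a,b}
  FIRST[S]={a,b,c}  FIRST[A]={a,d}  FIRST[B]={a,b,c}  FIRST[C]={a,b,c}
[3] done
  FIRST[S]={a,b,c}  FIRST[A]={a,d}  FIRST[B]={a,b,c}  FIRST[C]={a,b,c}

FIRST(S) = ["a", "b", "c"]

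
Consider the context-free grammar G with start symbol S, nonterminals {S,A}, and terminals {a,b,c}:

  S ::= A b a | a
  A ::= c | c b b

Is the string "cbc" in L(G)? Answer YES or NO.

CNF form of G:
  S -> A X4 | a
  A -> T0 X3 | c
  T0 -> c
  T1 -> b
  T2 -> a
  X3 -> T1 T1
  X4 -> T1 T2

CYK fill:
  [0..0]={A,T0}  "c"  orig:{A}
  [1..1]={T1}  "b"  orig:{}
  [2..2]={A,T0}  "c"  orig:{A}
  [0..1]=∅  "cb"
  [1..2]=∅  "bc"
  [0..2]=∅  "cbc"

S ∉ T[0,2] ⇒ NO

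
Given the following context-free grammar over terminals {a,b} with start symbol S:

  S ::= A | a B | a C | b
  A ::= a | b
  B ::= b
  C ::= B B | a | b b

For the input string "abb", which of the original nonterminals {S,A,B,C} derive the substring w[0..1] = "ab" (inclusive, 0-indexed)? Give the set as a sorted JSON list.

CNF form of G:
  S -> T1 B | T1 C | a | b
  A -> a | b
  B -> b
  C -> B B | T0 T0 | a
  T0 -> b
  T1 -> a

Fill CYK table bottom-up — only the sub-triangle for w[0..1]:
  T[0,0] 'a' = {A,C,S,T1}  orig:{A,C,S}
  T[1,1] 'b' = {A,B,S,T0}  orig:{A,B,S}
  T[0,1] 'ab' = {S}

Original NTs in T[0,1] deriving "ab": ["S"]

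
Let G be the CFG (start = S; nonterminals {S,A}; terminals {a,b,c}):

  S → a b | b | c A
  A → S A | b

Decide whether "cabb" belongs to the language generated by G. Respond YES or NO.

Convert to CNF:
  S -> T0 T1 | T2 A | b
  A -> S A | b
  T0 -> a
  T1 -> b
  T2 -> c

Fill CYK table bottom-up:
  [0..0]={T2}  "c"  orig:{}
  [1..1]={T0}  "a"  orig:{}
  [2..2]={A,S,T1}  "b"  orig:{A,S}
  [3..3]={A,S,T1}  "b"  orig:{A,S}
  [0..1]=∅  "ca"
  [1..2]={S}  "ab"
  [2..3]={A}  "bb"
  [0..2]=∅  "cab"
  [1..3]={A}  "abb"
  [0..3]={S}  "cabb"

S ∈ T[0,3] ⇒ YES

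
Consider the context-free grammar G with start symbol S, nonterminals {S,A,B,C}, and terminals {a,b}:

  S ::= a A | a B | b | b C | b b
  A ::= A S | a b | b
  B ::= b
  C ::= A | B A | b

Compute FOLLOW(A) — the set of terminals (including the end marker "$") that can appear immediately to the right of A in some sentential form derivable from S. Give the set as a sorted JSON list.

Compute FIRST by fixpoint:
round 1:
  A via A→a b: +{a}
  A via A→b: +{b}
  B via B→b: +{b}
  C via C→A: +{a,b}
  S via S→a A: +{a}
  S via S→b: +{b}
  FIRST(S)={a,b}  FIRST(A)={a,b}  FIRST(B)={b}  FIRST(C)={a,b}
round 2: (no change)
  FIRST(S)={a,b}  FIRST(A)={a,b}  FIRST(B)={b}  FIRST(C)={a,b}

Compute FOLLOW by fixpoint:
seed FOLLOW(S) with $
[1]
  A→A S: FOLLOW(A) ⊇ FIRST(S) = {a,b}; new: +{a,b}
  A→A S: FOLLOW(S) ⊇ FOLLOW(A) ⊇ {a,b}; new: +{a,b}
  C→B A: FOLLOW(B) ⊇ FIRST(A) = {a,b}; new: +{a,b}
  S→a A: FOLLOW(A) ⊇ FOLLOW(S) ⊇ {$,a,b}; new: +{$}
  S→a B: FOLLOW(B) ⊇ FOLLOW(S) ⊇ {$,a,b}; new: +{$}
  S→b C: FOLLOW(C) ⊇ FOLLOW(S) ⊇ {$,a,b}; new: +{$,a,b}
  S: {$,a,b}  A: {$,a,b}  B: {$,a,b}  C: {$,a,b}
[2] (no change)
  S: {$,a,b}  A: {$,a,b}  B: {$,a,b}  C: {$,a,b}

FOLLOW(A) = ["$", "a", "b"]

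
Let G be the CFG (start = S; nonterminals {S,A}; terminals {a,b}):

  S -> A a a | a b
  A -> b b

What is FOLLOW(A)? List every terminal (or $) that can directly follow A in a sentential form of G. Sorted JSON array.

FIRST iteration:
iter 1:
  A via A→b b: +{b}
  S via S→A a a: +{b}
  S via S→a b: +{a}
  S: {a,b}  A: {b}
iter 2: — fixpoint
  S: {a,b}  A: {b}

Compute FOLLOW by fixpoint:
initialize: $ ∈ FOLLOW(S)
[1]
  S→A a a: FOLLOW(A) ⊇ FIRST(a) = {a}; new: +{a}
  FOLLOW(S)={$}  FOLLOW(A)={a}
[2] (no change)
  FOLLOW(S)={$}  FOLLOW(A)={a}

FOLLOW(A) = ["a"]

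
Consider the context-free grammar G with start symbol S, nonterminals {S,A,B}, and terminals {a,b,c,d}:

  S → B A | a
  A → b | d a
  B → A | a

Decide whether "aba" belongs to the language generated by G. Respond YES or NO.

Convert to CNF:
  S -> B A | a
  A -> T0 T1 | b
  B -> T0 T1 | a | b
  T0 -> d
  T1 -> a

Fill CYK table bottom-up:
  T[0,0] 'a' = {B,S,T1}  orig:{B,S}
  T[1,1] 'b' = {A,B}
  T[2,2] 'a' = {B,S,T1}  orig:{B,S}
  T[0,1] 'ab' = {S}
  T[1,2] 'ba' = ∅
  T[0,2] 'aba' = ∅

S ∉ T[0,2] ⇒ NO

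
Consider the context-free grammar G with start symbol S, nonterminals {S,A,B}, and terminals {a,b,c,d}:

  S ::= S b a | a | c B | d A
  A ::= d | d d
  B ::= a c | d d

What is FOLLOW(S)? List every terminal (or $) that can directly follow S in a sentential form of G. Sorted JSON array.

FIRST sets, iterate to fixpoint:
round 1:
  A via A→d: +{d}
  B via B→a c: +{a}
  B via B→d d: +{d}
  S via S→a: +{a}
  S via S→c B: +{c}
  S via S→d A: +{d}
  FIRST(S)={a,c,d}  FIRST(A)={d}  FIRST(B)={a,d}
round 2: — fixpoint
  FIRST(S)={a,c,d}  FIRST(A)={d}  FIRST(B)={a,d}

FOLLOW sets:
FOLLOW(S) := {$}
pass 1:
  S→S b a: FOLLOW(S) ⊇ FIRST(b) = {b}; new: +{b}
  S→c B: FOLLOW(B) ⊇ FOLLOW(S) ⊇ {$,b}; new: +{$,b}
  S→d A: FOLLOW(A) ⊇ FOLLOW(S) ⊇ {$,b}; new: +{$,b}
  FOLLOW(S)={$,b}  FOLLOW(A)={$,b}  FOLLOW(B)={$,b}
pass 2: (no change)
  FOLLOW(S)={$,b}  FOLLOW(A)={$,b}  FOLLOW(B)={$,b}

FOLLOW(S) = ["$", "b"]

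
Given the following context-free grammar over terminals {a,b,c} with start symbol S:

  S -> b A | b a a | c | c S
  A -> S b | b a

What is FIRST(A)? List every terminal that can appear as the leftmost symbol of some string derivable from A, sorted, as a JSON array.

FIRST iteration:
iter 1:
  A via A→b a: +{b}
  S via S→b A: +{b}
  S via S→c: +{c}
  S: {b,c}  A: {b}
iter 2:
  A via A→S b: +{c}
  S: {b,c}  A: {b,c}
iter 3: (stable)
  S: {b,c}  A: {b,c}

FIRST(A) = ["b", "c"]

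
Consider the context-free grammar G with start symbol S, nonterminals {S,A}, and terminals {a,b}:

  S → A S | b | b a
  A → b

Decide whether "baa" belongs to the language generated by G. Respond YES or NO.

CNF form of G:
  S -> A S | T0 T1 | b
  A -> b
  T0 -> b
  T1 -> a

CYK table (by increasing span):
  [0..0]={A,S,T0}  "b"  orig:{A,S}
  [1..1]={T1}  "a"  orig:{}
  [2..2]={T1}  "a"  orig:{}
  [0..1]={S}  "ba"
  [1..2]=∅  "aa"
  [0..2]=∅  "baa"

S ∉ T[0,2] ⇒ NO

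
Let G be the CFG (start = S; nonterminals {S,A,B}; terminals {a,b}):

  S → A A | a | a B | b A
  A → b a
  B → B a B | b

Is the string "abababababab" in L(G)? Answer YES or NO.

Convert to CNF:
  S -> A A | T0 A | T1 B | a
  A -> T0 T1
  B -> B X2 | b
  T0 -> b
  T1 -> a
  X2 -> T1 B

CYK table (by increasing span):
  [0..0]={S,T1}  "a"  orig:{S}
  [1..1]={B,T0}  "b"  orig:{B}
  [2..2]={S,T1}  "a"  orig:{S}
  [3..3]={B,T0}  "b"  orig:{B}
  [4..4]={S,T1}  "a"  orig:{S}
  [5..5]={B,T0}  "b"  orig:{B}
  [6..6]={S,T1}  "a"  orig:{S}
  [7..7]={B,T0}  "b"  orig:{B}
  [8..8]={S,T1}  "a"  orig:{S}
  [9..9]={B,T0}  "b"  orig:{B}
  [10..10]={S,T1}  "a"  orig:{S}
  [11..11]={B,T0}  "b"  orig:{B}
  [0..1]={S,X2}  "ab"  orig:{S}
  [1..2]={A}  "ba"
  [2..3]={S,X2}  "ab"  orig:{S}
  [3..4]={A}  "ba"
  [4..5]={S,X2}  "ab"  orig:{S}
  [5..6]={A}  "ba"
  [6..7]={S,X2}  "ab"  orig:{S}
  [7..8]={A}  "ba"
  [8..9]={S,X2}  "ab"  orig:{S}
  [9..10]={A}  "ba"
  [10..11]={S,X2}  "ab"  orig:{S}
  [0..2]=∅  "aba"
  [1..3]={B}  "bab"
  [2..4]=∅  "aba"
  [3..5]={B}  "bab"
  [4..6]=∅  "aba"
  [5..7]={B}  "bab"
  [6..8]=∅  "aba"
  [7..9]={B}  "bab"
  [8..10]=∅  "aba"
  [9..11]={B}  "bab"
  [0..3]={S,X2}  "abab"  orig:{S}
  [1..4]={S}  "baba"
  [2..5]={S,X2}  "abab"  orig:{S}
  [3..6]={S}  "baba"
  [4..7]={S,X2}  "abab"  orig:{S}
  [5..8]={S}  "baba"
  [6..9]={S,X2}  "abab"  orig:{S}
  [7..10]={S}  "baba"
  [8..11]={S,X2}  "abab"  orig:{S}
  [0..4]=∅  "ababa"
  [1..5]={B}  "babab"
  [2..6]=∅  "ababa"
  [3..7]={B}  "babab"
  [4..8]=∅  "ababa"
  [5..9]={B}  "babab"
  [6..10]=∅  "ababa"
  [7..11]={B}  "babab"
  [0..5]={S,X2}  "ababab"  orig:{S}
  [1..6]=∅  "bababa"
  [2..7]={S,X2}  "ababab"  orig:{S}
  [3..8]=∅  "bababa"
  [4..9]={S,X2}  "ababab"  orig:{S}
  [5..10]=∅  "bababa"
  [6..11]={S,X2}  "ababab"  orig:{S}
  [0..6]=∅  "abababa"
  [1..7]={B}  "bababab"
  [2..8]=∅  "abababa"
  [3..9]={B}  "bababab"
  [4..10]=∅  "abababa"
  [5..11]={B}  "bababab"
  [0..7]={S,X2}  "abababab"  orig:{S}
  [1..8]=∅  "babababa"
  [2..9]={S,X2}  "abababab"  orig:{S}
  [3..10]=∅  "babababa"
  [4..11]={S,X2}  "abababab"  orig:{S}
  [0..8]=∅  "ababababa"
  [1..9]={B}  "babababab"
  [2..10]=∅  "ababababa"
  [3..11]={B}  "babababab"
  [0..9]={S,X2}  "ababababab"  orig:{S}
  [1..10]=∅  "bababababa"
  [2..11]={S,X2}  "ababababab"  orig:{S}
  [0..10]=∅  "abababababa"
  [1..11]={B}  "bababababab"
  [0..11]={S,X2}  "abababababab"  orig:{S}

S ∈ T[0,11] ⇒ YES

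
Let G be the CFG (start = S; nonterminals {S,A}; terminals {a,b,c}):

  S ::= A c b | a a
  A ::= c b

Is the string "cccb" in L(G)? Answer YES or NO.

Convert to CNF:
  S -> A X3 | T2 T2
  A -> T0 T1
  T0 -> c
  T1 -> b
  T2 -> a
  X3 -> T0 T1

CYK table (by increasing span):
  cell(0,0) c: {T0}  orig:{}
  cell(1,1) c: {T0}  orig:{}
  cell(2,2) c: {T0}  orig:{}
  cell(3,3) b: {T1}  orig:{}
  cell(0,1) cc: ∅
  cell(1,2) cc: ∅
  cell(2,3) cb: {A,X3}  orig:{A}
  cell(0,2) ccc: ∅
  cell(1,3) ccb: ∅
  cell(0,3) cccb: ∅

S ∉ T[0,3] ⇒ NO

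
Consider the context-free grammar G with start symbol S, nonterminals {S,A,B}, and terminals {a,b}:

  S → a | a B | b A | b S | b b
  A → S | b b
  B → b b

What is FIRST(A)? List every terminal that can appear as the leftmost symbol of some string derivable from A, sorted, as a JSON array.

FIRST iteration:
[1]
  A via A→b b: +{b}
  B via B→b b: +{b}
  S via S→a: +{a}
  S via S→b A: +{b}
  S: {a,b}  A: {b}  B: {b}
[2]
  A via A→S: +{a}
  S: {a,b}  A: {a,b}  B: {b}
[3] (no change)
  S: {a,b}  A: {a,b}  B: {b}

FIRST(A) = ["a", "b"]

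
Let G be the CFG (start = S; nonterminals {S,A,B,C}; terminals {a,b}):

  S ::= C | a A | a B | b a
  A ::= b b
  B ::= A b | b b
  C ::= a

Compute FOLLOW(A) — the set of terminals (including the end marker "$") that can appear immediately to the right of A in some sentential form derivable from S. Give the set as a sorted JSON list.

Compute FIRST by fixpoint:
[1]
  A via A→b b: +{b}
  B via B→A b: +{b}
  C via C→a: +{a}
  S via S→C: +{a}
  S via S→b a: +{b}
  FIRST(S)={a,b}  FIRST(A)={b}  FIRST(B)={b}  FIRST(C)={a}
[2] — fixpoint
  FIRST(S)={a,b}  FIRST(A)={b}  FIRST(B)={b}  FIRST(C)={a}

FOLLOW sets:
FOLLOW(S) := {$}
pass 1:
  B→A b: FOLLOW(A) ⊇ FIRST(b) = {b}; new: +{b}
  S→C: FOLLOW(C) ⊇ FOLLOW(S) ⊇ {$}; new: +{$}
  S→a A: FOLLOW(A) ⊇ FOLLOW(S) ⊇ {$}; new: +{$}
  S→a B: FOLLOW(B) ⊇ FOLLOW(S) ⊇ {$}; new: +{$}
  S: {$}  A: {$,b}  B: {$}  C: {$}
pass 2: (stable)
  S: {$}  A: {$,b}  B: {$}  C: {$}

FOLLOW(A) = ["$", "b"]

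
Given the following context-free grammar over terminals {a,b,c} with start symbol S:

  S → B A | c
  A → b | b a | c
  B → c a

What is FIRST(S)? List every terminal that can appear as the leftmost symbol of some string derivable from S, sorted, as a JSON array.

FIRST iteration:
pass 1:
  A via A→b: +{b}
  A via A→c: +{c}
  B via B→c a: +{c}
  S via S→B A: +{c}
  S: {c}  A: {b,c}  B: {c}
pass 2: (no change)
  S: {c}  A: {b,c}  B: {c}

FIRST(S) = ["c"]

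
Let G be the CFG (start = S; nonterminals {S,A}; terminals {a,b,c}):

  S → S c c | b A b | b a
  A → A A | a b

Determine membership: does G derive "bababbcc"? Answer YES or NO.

Convert to CNF:
  S -> S X3 | T1 T0 | T1 X4
  A -> A A | T0 T1
  T0 -> a
  T1 -> b
  T2 -> c
  X3 -> T2 T2
  X4 -> A T1

CYK table (by increasing span):
  [0..0]={T1}  "b"  orig:{}
  [1..1]={T0}  "a"  orig:{}
  [2..2]={T1}  "b"  orig:{}
  [3..3]={T0}  "a"  orig:{}
  [4..4]={T1}  "b"  orig:{}
  [5..5]={T1}  "b"  orig:{}
  [6..6]={T2}  "c"  orig:{}
  [7..7]={T2}  "c"  orig:{}
  [0..1]={S}  "ba"
  [1..2]={A}  "ab"
  [2..3]={S}  "ba"
  [3..4]={A}  "ab"
  [4..5]=∅  "bb"
  [5..6]=∅  "bc"
  [6..7]={X3}  "cc"  orig:{}
  [0..2]=∅  "bab"
  [1..3]=∅  "aba"
  [2..4]=∅  "bab"
  [3..5]={X4}  "abb"  orig:{}
  [4..6]=∅  "bbc"
  [5..7]=∅  "bcc"
  [0..3]=∅  "baba"
  [1..4]={A}  "abab"
  [2..5]={S}  "babb"
  [3..6]=∅  "abbc"
  [4..7]=∅  "bbcc"
  [0..4]=∅  "babab"
  [1..5]={X4}  "ababb"  orig:{}
  [2..6]=∅  "babbc"
  [3..7]=∅  "abbcc"
  [0..5]={S}  "bababb"
  [1..6]=∅  "ababbc"
  [2..7]={S}  "babbcc"
  [0..6]=∅  "bababbc"
  [1..7]=∅  "ababbcc"
  [0..7]={S}  "bababbcc"

S ∈ T[0,7] ⇒ YES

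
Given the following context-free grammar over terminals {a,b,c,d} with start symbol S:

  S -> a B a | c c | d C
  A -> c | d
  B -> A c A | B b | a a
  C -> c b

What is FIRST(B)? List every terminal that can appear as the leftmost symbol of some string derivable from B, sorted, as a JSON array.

FIRST sets, iterate to fixpoint:
[1]
  A via A→c: +{c}
  A via A→d: +{d}
  B via B→A c A: +{c,d}
  B via B→a a: +{a}
  C via C→c b: +{c}
  S via S→a B a: +{a}
  S via S→c c: +{c}
  S via S→d C: +{d}
  FIRST(S)={a,c,d}  FIRST(A)={c,d}  FIRST(B)={a,c,d}  FIRST(C)={c}
[2] done
  FIRST(S)={a,c,d}  FIRST(A)={c,d}  FIRST(B)={a,c,d}  FIRST(C)={c}

FIRST(B) = ["a", "c", "d"]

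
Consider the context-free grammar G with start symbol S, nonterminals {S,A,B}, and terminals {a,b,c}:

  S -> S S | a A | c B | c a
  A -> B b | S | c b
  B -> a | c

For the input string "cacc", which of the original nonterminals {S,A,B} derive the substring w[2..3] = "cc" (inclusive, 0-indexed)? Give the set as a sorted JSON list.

Convert to CNF:
  S -> S S | T1 A | T2 B | T2 T1
  A -> B T0 | S S | T1 A | T2 B | T2 T0 | T2 T1
  B -> a | c
  T0 -> b
  T1 -> a
  T2 -> c

CYK table (by increasing span) (cells [i..j] with 2 ≤ i ≤ j ≤ 3 only):
  cell(2,2) c: {B,T2}  orig:{B}
  cell(3,3) c: {B,T2}  orig:{B}
  cell(2,3) cc: {A,S}

Original NTs in T[2,3] deriving "cc": ["A", "S"]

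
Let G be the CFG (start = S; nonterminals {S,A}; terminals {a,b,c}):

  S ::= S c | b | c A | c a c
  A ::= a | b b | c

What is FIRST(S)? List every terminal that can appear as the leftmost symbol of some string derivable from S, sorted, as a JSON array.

FIRST iteration:
iter 1:
  A via A→a: +{a}
  A via A→b b: +{b}
  A via A→c: +{c}
  S via S→b: +{b}
  S via S→c A: +{c}
  FIRST(S)={b,c}  FIRST(A)={a,b,c}
iter 2: (no change)
  FIRST(S)={b,c}  FIRST(A)={a,b,c}

FIRST(S) = ["b", "c"]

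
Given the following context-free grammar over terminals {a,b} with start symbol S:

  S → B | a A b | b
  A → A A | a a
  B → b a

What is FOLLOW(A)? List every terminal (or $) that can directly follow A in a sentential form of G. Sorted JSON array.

FIRST sets, iterate to fixpoint:
round 1:
  A via A→a a: +{a}
  B via B→b a: +{b}
  S via S→B: +{b}
  S via S→a A b: +{a}
  FIRST[S]={a,b}  FIRST[A]={a}  FIRST[B]={b}
round 2: (stable)
  FIRST[S]={a,b}  FIRST[A]={a}  FIRST[B]={b}

FOLLOW sets:
FOLLOW(S) := {$}
iter 1:
  A→A A: FOLLOW(A) ⊇ FIRST(A) = {a}; new: +{a}
  S→B: FOLLOW(B) ⊇ FOLLOW(S) ⊇ {$}; new: +{$}
  S→a A b: FOLLOW(A) ⊇ FIRST(b) = {b}; new: +{b}
  FOLLOW[S]={$}  FOLLOW[A]={a,b}  FOLLOW[B]={$}
iter 2: (no change)
  FOLLOW[S]={$}  FOLLOW[A]={a,b}  FOLLOW[B]={$}

FOLLOW(A) = ["a", "b"]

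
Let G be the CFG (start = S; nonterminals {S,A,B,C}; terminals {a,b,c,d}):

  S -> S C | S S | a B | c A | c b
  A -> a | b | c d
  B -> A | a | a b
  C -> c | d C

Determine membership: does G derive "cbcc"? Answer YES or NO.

Convert to CNF:
  S -> S C | S S | T0 A | T0 T3 | T2 B
  A -> T0 T1 | a | b
  B -> T0 T1 | T2 T3 | a | b
  C -> T1 C | c
  T0 -> c
  T1 -> d
  T2 -> a
  T3 -> b

CYK table (by increasing span):
  T[0,0] 'c' = {C,T0}  orig:{C}
  T[1,1] 'b' = {A,B,T3}  orig:{A,B}
  T[2,2] 'c' = {C,T0}  orig:{C}
  T[3,3] 'c' = {C,T0}  orig:{C}
  T[0,1] 'cb' = {S}
  T[1,2] 'bc' = ∅
  T[2,3] 'cc' = ∅
  T[0,2] 'cbc' = {S}
  T[1,3] 'bcc' = ∅
  T[0,3] 'cbcc' = {S}

S ∈ T[0,3] ⇒ YES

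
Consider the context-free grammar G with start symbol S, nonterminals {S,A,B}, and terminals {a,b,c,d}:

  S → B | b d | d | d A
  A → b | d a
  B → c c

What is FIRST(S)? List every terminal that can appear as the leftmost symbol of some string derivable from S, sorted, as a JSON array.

Compute FIRST by fixpoint:
iter 1:
  A via A→b: +{b}
  A via A→d a: +{d}
  B via B→c c: +{c}
  S via S→B: +{c}
  S via S→b d: +{b}
  S via S→d: +{d}
  S: {b,c,d}  A: {b,d}  B: {c}
iter 2: (no change)
  S: {b,c,d}  A: {b,d}  B: {c}

FIRST(S) = ["b", "c", "d"]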